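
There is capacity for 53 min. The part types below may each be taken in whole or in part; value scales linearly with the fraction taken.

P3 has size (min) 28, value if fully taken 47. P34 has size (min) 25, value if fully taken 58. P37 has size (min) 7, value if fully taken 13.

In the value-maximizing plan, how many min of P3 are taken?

21

Best value per unit of size first: P34 58/25≈2.32, P37 13/7≈1.86, P3 47/28≈1.68.
Take all of P34 (25 min, value 58) ; 28 min left.
Take all of P37 (7 min, value 13) ; 21 min left.
Fill the last 21 min with part of P3: 21/28 of it earns 35.25.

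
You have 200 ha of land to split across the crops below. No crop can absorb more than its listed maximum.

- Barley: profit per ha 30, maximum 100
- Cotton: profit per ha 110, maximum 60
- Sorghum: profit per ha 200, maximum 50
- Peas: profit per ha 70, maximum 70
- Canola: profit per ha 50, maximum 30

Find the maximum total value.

22500

Rank by profit per ha: Sorghum 200 > Cotton 110 > Peas 70 > Canola 50 > Barley 30.
Sorghum takes 50 to reach its cap of 50 — 150 left.
Give Cotton 60 to hit its cap of 60 — 90 left.
Peas: +70 to 70 (cap) — 20 left.
Only 20 left; Canola takes them to reach 20.
Total = 110×60 + 200×50 + 70×70 + 50×20 = 22500.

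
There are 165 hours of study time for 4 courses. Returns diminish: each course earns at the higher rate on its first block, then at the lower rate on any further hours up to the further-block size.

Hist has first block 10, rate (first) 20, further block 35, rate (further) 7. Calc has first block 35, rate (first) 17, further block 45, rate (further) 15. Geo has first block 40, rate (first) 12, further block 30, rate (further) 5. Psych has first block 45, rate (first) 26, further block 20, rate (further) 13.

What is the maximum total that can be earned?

3020

Treat each block as its own option and order by rate: Psych/first 26 > Hist/first 20 > Calc/first 17 > Calc/second 15 > Psych/second 13 > Geo/first 12 > Hist/second 7 > Geo/second 5.
Psych/first (26): +45 → 120 left.
Hist/first (20): +10 → 110 left.
Fill Calc first block (35 at 17) → 75 left.
Fill Calc second block (45 at 15) → 30 left.
Psych second at 13: fill all 20 → 10 left.
10 remain; put them into Geo first at 12.
Total = 26×45 + 20×10 + 17×35 + 15×45 + 13×20 + 12×10 = 3020.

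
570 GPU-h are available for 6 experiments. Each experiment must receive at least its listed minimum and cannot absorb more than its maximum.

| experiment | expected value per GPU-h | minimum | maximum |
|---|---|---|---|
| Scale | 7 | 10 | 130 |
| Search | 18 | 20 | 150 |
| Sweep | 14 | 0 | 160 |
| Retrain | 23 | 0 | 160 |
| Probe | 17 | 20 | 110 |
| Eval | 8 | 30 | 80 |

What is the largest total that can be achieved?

10100

Meeting every minimum uses 10+20+0+0+20+30 = 80 GPU-h, leaving 490.
Order the experiments by expected value per GPU-h: Retrain 23 > Search 18 > Probe 17 > Sweep 14 > Eval 8 > Scale 7.
Give Retrain 160 more to hit its cap of 160 ; 330 left.
Give Search 130 more to hit its cap of 150 ; 200 left.
Probe: +90 to 110 (cap) ; 110 left.
Only 110 left; Sweep takes them to reach 110.
Total = 7×10 + 18×150 + 14×110 + 23×160 + 17×110 + 8×30 = 10100.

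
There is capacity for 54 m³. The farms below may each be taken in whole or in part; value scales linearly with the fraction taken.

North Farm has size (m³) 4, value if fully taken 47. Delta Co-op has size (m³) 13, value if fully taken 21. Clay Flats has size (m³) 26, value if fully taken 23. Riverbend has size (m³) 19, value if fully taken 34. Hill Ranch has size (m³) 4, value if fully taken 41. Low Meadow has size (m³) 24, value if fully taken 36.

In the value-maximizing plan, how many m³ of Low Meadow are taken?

14

Sort by value density: North Farm 47/4≈11.8, Hill Ranch 41/4≈10.2, Riverbend 34/19≈1.79, Delta Co-op 21/13≈1.62, Low Meadow 36/24≈1.5, Clay Flats 23/26≈0.885.
North Farm: take in full, 4 m³ for value 47 — 50 left.
Hill Ranch: take in full, 4 m³ for value 41 — 46 left.
Take all of Riverbend (19 m³, value 34) — 27 m³ left.
All 13 m³ of Delta Co-op fit (value 21) — 14 remain.
14 m³ left: a 14/24 share of Low Meadow gives 36×14/24 = 21.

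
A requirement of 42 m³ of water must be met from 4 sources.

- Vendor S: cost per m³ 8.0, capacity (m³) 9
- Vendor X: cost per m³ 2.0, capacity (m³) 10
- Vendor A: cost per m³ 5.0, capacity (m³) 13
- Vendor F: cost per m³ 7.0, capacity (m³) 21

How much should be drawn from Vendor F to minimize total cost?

Fill from the cheapest source first.
Vendor X (2.0): use full 10 — 32 m³ to go.
Vendor A at 5.0: take all 13 m³ — 19 still needed.
Take 19 from Vendor F at 7.0 to finish.
Vendor S: unused.

19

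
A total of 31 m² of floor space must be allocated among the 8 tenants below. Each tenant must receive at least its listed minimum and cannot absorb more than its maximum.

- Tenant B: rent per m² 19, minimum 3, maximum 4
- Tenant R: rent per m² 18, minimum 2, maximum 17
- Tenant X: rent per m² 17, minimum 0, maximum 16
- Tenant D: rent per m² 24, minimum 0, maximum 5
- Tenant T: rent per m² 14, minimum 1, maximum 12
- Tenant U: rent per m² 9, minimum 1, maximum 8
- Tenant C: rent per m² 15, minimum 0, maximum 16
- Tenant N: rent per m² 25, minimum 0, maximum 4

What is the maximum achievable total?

Meeting every minimum uses 3+2+0+0+1+1+0+0 = 7 m², leaving 24.
Rank by rent per m²: Tenant N 25 > Tenant D 24 > Tenant B 19 > Tenant R 18 > Tenant X 17 > Tenant C 15 > Tenant T 14 > Tenant U 9.
Tenant N: +4 to 4 (cap) ; 20 left.
Give Tenant D 5 more to hit its cap of 5 ; 15 left.
Tenant B: +1 to 4 (cap) ; 14 left.
Tenant R: +14 (room for 15) → 16. Pool exhausted.
Total = 19×4 + 18×16 + 24×5 + 14×1 + 9×1 + 25×4 = 607.

607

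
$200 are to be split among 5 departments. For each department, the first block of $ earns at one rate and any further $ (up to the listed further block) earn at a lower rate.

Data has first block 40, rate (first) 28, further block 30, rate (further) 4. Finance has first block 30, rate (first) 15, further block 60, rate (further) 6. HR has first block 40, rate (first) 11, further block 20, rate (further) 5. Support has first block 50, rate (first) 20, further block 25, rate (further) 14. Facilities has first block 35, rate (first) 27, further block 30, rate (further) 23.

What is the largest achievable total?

Treat each block as its own option and order by rate: Data/T1 28 > Facilities/T1 27 > Facilities/T2 23 > Support/T1 20 > Finance/T1 15 > Support/T2 14 > HR/T1 11 > Finance/T2 6 > HR/T2 5 > Data/T2 4.
Fill Data T1 block (40 at 28) — 160 left.
Fill Facilities T1 block (35 at 27) — 125 left.
Facilities/T2 (23): +30 — 95 left.
Fill Support T1 block (50 at 20) — 45 left.
Finance T1 at 15: fill all 30 — 15 left.
Support/T2: +15 of 25 at 14; pool empty.
Total = 28×40 + 27×35 + 23×30 + 20×50 + 15×30 + 14×15 = 4415.

4415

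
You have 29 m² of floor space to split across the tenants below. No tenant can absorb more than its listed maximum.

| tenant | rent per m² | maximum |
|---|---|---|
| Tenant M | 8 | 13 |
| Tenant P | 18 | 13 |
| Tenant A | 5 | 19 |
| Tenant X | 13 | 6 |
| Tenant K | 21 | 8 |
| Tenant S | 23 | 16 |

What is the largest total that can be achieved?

Rank by rent per m²: Tenant S 23 > Tenant K 21 > Tenant P 18 > Tenant X 13 > Tenant M 8 > Tenant A 5.
Give Tenant S 16 to hit its cap of 16 — 13 left.
Tenant K: +8 to 8 (cap) — 5 left.
Tenant P has room for 13 but only 5 remain, so it gets 5.
Total = 18×5 + 21×8 + 23×16 = 626.

626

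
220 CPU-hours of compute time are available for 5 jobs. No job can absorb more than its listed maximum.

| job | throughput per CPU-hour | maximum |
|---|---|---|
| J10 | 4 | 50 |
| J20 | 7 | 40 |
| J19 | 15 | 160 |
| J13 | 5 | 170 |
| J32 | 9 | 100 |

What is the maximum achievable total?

Order the jobs by throughput per CPU-hour: J19 15 > J32 9 > J20 7 > J13 5 > J10 4.
J19 takes 160 to reach its cap of 160 ; 60 left.
J32: +60 (room for 100) → 60. Pool exhausted.
Total = 15×160 + 9×60 = 2940.

2940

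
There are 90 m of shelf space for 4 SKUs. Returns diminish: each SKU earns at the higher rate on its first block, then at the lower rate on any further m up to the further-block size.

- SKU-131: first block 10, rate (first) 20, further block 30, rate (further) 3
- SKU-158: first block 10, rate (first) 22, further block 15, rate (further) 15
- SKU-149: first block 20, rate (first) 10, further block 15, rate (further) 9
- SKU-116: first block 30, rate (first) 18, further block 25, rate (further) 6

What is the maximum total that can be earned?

Order all 8 blocks by rate: SKU-158/first 22 > SKU-131/first 20 > SKU-116/first 18 > SKU-158/second 15 > SKU-149/first 10 > SKU-149/second 9 > SKU-116/second 6 > SKU-131/second 3.
SKU-158 first at 22: fill all 10 ; 80 left.
SKU-131 first at 20: fill all 10 ; 70 left.
Fill SKU-116 first block (30 at 18) ; 40 left.
Fill SKU-158 second block (15 at 15) ; 25 left.
SKU-149 first at 10: fill all 20 ; 5 left.
SKU-149/second: +5 of 15 at 9; pool empty.
Total = 22×10 + 20×10 + 18×30 + 15×15 + 10×20 + 9×5 = 1430.

1430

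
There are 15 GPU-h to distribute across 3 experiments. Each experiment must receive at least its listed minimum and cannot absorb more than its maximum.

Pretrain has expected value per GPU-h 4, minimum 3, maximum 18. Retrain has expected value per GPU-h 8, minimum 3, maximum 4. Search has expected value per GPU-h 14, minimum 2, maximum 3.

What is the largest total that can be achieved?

106

Meeting every minimum uses 3+3+2 = 8 GPU-h, leaving 7.
Order the experiments by expected value per GPU-h: Search 14 > Retrain 8 > Pretrain 4.
Give Search 1 more to hit its cap of 3 ; 6 left.
Retrain: +1 to 4 (cap) ; 5 left.
Pretrain has room for 15 more but only 5 remain, so it gets 8.
Total = 4×8 + 8×4 + 14×3 = 106.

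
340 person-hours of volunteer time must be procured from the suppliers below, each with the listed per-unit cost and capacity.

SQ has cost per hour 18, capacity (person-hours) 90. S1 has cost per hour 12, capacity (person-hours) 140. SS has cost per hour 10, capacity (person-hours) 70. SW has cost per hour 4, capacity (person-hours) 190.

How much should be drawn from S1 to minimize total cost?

80

Fill from the cheapest supplier first.
SW (4): use full 190 — 150 person-hours to go.
SS (10): use full 70 — 80 person-hours to go.
S1 (12): take the remaining 80 — done.
SQ: unused.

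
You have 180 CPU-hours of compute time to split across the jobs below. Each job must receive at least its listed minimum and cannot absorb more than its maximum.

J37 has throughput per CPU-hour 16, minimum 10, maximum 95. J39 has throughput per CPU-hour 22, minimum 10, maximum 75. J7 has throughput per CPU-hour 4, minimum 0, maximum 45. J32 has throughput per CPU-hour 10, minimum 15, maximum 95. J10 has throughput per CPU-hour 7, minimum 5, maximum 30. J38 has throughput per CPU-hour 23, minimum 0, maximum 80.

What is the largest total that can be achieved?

Meeting every minimum uses 10+10+0+15+5+0 = 40 CPU-hours, leaving 140.
Order the jobs by throughput per CPU-hour: J38 23 > J39 22 > J37 16 > J32 10 > J10 7 > J7 4.
J38: +80 to 80 (cap) → 60 left.
Only 60 left; J39 takes them to reach 70.
Total = 16×10 + 22×70 + 10×15 + 7×5 + 23×80 = 3725.

3725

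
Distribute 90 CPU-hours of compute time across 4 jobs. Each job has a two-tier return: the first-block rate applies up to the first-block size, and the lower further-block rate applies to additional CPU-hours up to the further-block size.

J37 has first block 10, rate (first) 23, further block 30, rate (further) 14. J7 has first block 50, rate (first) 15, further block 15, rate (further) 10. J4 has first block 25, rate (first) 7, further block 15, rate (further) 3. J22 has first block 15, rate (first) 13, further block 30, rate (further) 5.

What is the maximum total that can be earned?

1400

Order all 8 blocks by rate: J37/first 23 > J7/first 15 > J37/second 14 > J22/first 13 > J7/second 10 > J4/first 7 > J22/second 5 > J4/second 3.
J37/first (23): +10 — 80 left.
J7 first at 15: fill all 50 — 30 left.
J37/second (14): +30 — 0 left.
Total = 23×10 + 15×50 + 14×30 = 1400.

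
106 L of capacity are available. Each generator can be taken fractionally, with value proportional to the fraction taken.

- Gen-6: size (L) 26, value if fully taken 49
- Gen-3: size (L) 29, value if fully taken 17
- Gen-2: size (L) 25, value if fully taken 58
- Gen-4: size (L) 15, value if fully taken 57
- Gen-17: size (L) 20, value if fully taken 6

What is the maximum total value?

Best value per unit of size first: Gen-4 57/15≈3.8, Gen-2 58/25≈2.32, Gen-6 49/26≈1.88, Gen-3 17/29≈0.586, Gen-17 6/20≈0.3.
Take all of Gen-4 (15 L, value 57) — 91 L left.
Gen-2: take in full, 25 L for value 58 — 66 left.
Take all of Gen-6 (26 L, value 49) — 40 L left.
Gen-3: take in full, 29 L for value 17 — 11 left.
Only 11 L remain; take 11/20 of Gen-17 for value 6×11/20 = 3.3.
Total value = 184.3.

184.3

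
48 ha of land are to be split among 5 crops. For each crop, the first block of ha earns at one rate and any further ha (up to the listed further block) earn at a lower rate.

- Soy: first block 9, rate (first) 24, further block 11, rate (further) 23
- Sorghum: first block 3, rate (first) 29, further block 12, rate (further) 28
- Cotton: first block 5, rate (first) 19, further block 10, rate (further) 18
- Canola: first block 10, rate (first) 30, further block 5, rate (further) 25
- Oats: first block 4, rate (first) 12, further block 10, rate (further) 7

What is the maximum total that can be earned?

1271

Treat each block as its own option and order by rate: Canola/T1 30 > Sorghum/T1 29 > Sorghum/T2 28 > Canola/T2 25 > Soy/T1 24 > Soy/T2 23 > Cotton/T1 19 > Cotton/T2 18 > Oats/T1 12 > Oats/T2 7.
Fill Canola T1 block (10 at 30) — 38 left.
Sorghum T1 at 29: fill all 3 — 35 left.
Sorghum T2 at 28: fill all 12 — 23 left.
Canola T2 at 25: fill all 5 — 18 left.
Soy/T1 (24): +9 — 9 left.
9 remain; put them into Soy T2 at 23.
Total = 30×10 + 29×3 + 28×12 + 25×5 + 24×9 + 23×9 = 1271.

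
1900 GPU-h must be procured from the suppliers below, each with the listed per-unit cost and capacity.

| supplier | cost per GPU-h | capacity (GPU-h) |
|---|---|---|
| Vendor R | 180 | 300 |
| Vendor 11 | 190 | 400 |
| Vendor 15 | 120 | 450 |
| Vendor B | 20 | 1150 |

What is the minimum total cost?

Use suppliers in increasing cost order.
Take 1150 from Vendor B at 20 → need 750 more.
Take 450 from Vendor 15 at 120 → need 300 more.
Vendor R (180): use full 300 → 0 GPU-h to go.
Vendor 11: unused.
Cost = 1150×20 + 450×120 + 300×180 = 131000.

131000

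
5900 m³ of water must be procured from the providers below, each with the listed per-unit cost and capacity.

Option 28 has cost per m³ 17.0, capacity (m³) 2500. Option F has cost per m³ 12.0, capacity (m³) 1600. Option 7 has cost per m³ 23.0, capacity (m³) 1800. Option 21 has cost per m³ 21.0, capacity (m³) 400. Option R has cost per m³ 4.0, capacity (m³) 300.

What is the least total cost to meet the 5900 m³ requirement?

96600

Fill from the cheapest provider first.
Option R at 4.0: take all 300 m³ ; 5600 still needed.
Option F at 12.0: take all 1600 m³ ; 4000 still needed.
Option 28 (17.0): use full 2500 ; 1500 m³ to go.
Option 21 (21.0): use full 400 ; 1100 m³ to go.
Take 1100 from Option 7 at 23.0 to finish.
Cost = 300×4.0 + 1600×12.0 + 2500×17.0 + 400×21.0 + 1100×23.0 = 96600.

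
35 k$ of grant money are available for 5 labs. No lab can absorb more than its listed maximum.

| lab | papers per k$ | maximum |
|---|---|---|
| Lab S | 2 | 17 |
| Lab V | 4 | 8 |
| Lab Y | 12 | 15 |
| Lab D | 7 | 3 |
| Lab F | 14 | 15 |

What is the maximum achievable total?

Order the labs by papers per k$: Lab F 14 > Lab Y 12 > Lab D 7 > Lab V 4 > Lab S 2.
Lab F takes 15 to reach its cap of 15 — 20 left.
Lab Y takes 15 to reach its cap of 15 — 5 left.
Give Lab D 3 to hit its cap of 3 — 2 left.
Lab V: +2 (room for 8) → 2. Pool exhausted.
Total = 4×2 + 12×15 + 7×3 + 14×15 = 419.

419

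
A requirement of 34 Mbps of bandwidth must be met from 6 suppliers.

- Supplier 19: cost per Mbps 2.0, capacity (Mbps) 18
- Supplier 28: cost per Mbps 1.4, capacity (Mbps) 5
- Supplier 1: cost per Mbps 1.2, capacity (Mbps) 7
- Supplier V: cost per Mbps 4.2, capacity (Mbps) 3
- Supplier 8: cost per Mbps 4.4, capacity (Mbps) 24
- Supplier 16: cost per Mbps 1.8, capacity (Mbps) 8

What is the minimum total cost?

57.8

Fill from the cheapest supplier first.
Supplier 1 (1.2): use full 7 ; 27 Mbps to go.
Supplier 28 at 1.4: take all 5 Mbps ; 22 still needed.
Supplier 16 (1.8): use full 8 ; 14 Mbps to go.
Supplier 19 at 2.0: take 14 of its 18 ; requirement met.
Supplier V, Supplier 8: unused.
Cost = 7×1.2 + 5×1.4 + 8×1.8 + 14×2.0 = 57.8.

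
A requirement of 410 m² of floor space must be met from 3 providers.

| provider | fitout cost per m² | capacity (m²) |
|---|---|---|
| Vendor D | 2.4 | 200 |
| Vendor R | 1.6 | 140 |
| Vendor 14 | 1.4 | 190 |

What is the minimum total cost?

Cheapest first:
Vendor 14 (1.4): use full 190 → 220 m² to go.
Vendor R at 1.6: take all 140 m² → 80 still needed.
Vendor D at 2.4: take 80 of its 200 → requirement met.
Cost = 190×1.4 + 140×1.6 + 80×2.4 = 682.

682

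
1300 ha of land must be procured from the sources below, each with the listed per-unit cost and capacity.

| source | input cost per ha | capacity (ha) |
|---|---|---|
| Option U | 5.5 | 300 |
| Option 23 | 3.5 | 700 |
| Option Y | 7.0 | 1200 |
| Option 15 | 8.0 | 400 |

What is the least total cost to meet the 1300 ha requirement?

6200

Cheapest first:
Option 23 at 3.5: take all 700 ha → 600 still needed.
Option U (5.5): use full 300 → 300 ha to go.
Take 300 from Option Y at 7.0 to finish.
Option 15: unused.
Cost = 700×3.5 + 300×5.5 + 300×7.0 = 6200.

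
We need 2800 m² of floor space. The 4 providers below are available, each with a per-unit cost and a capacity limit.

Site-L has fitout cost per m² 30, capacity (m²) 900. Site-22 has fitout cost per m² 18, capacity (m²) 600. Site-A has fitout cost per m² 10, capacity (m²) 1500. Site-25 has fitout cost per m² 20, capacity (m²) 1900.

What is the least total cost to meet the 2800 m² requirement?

39800

Use providers in increasing cost order.
Site-A at 10: take all 1500 m² — 1300 still needed.
Site-22 at 18: take all 600 m² — 700 still needed.
Site-25 at 20: take 700 of its 1900 — requirement met.
Site-L: unused.
Cost = 1500×10 + 600×18 + 700×20 = 39800.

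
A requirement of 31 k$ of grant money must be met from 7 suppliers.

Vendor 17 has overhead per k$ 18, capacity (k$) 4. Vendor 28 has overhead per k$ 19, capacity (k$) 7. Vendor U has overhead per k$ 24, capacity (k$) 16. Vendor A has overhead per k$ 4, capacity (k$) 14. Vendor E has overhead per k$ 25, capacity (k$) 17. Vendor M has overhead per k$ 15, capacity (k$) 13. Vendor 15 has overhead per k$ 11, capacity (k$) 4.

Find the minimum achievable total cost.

295

Fill from the cheapest supplier first.
Vendor A (4): use full 14 ; 17 k$ to go.
Vendor 15 (11): use full 4 ; 13 k$ to go.
Vendor M at 15: take all 13 k$ ; 0 still needed.
Vendor 17, Vendor 28, Vendor U, Vendor E: unused.
Cost = 14×4 + 4×11 + 13×15 = 295.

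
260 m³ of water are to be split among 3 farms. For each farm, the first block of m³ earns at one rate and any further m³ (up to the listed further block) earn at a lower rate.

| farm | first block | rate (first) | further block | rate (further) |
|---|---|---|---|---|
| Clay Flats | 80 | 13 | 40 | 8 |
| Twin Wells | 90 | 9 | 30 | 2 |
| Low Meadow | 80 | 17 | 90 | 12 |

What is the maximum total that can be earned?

3570

Treat each block as its own option and order by rate: Low Meadow/T1 17 > Clay Flats/T1 13 > Low Meadow/T2 12 > Twin Wells/T1 9 > Clay Flats/T2 8 > Twin Wells/T2 2.
Low Meadow T1 at 17: fill all 80 → 180 left.
Clay Flats/T1 (13): +80 → 100 left.
Fill Low Meadow T2 block (90 at 12) → 10 left.
Twin Wells/T1: +10 of 90 at 9; pool empty.
Total = 17×80 + 13×80 + 12×90 + 9×10 = 3570.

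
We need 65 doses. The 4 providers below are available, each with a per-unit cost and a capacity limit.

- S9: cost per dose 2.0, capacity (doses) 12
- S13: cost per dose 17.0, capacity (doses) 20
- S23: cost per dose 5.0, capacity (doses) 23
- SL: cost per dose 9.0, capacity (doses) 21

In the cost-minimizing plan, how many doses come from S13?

9

Use providers in increasing cost order.
S9 at 2.0: take all 12 doses ; 53 still needed.
Take 23 from S23 at 5.0 ; need 30 more.
SL at 9.0: take all 21 doses ; 9 still needed.
Take 9 from S13 at 17.0 to finish.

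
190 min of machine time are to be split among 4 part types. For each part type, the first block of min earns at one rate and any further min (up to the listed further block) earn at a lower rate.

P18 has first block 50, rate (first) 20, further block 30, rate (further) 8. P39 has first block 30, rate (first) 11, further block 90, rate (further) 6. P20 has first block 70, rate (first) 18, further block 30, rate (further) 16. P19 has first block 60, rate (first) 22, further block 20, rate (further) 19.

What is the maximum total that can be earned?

Order all 8 blocks by rate: P19/first 22 > P18/first 20 > P19/second 19 > P20/first 18 > P20/second 16 > P39/first 11 > P18/second 8 > P39/second 6.
Fill P19 first block (60 at 22) → 130 left.
P18 first at 20: fill all 50 → 80 left.
P19 second at 19: fill all 20 → 60 left.
60 remain; put them into P20 first at 18.
Total = 22×60 + 20×50 + 19×20 + 18×60 = 3780.

3780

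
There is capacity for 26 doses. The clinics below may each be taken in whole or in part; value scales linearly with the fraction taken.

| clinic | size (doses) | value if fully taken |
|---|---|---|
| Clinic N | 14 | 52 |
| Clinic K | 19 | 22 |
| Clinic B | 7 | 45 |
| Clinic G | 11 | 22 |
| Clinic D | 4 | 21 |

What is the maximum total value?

Rank by value-to-size ratio: Clinic B 45/7≈6.43, Clinic D 21/4≈5.25, Clinic N 52/14≈3.71, Clinic G 22/11≈2, Clinic K 22/19≈1.16.
Clinic B: take in full, 7 doses for value 45 ; 19 left.
Clinic D: take in full, 4 doses for value 21 ; 15 left.
Clinic N: take in full, 14 doses for value 52 ; 1 left.
Only 1 doses remain; take 1/11 of Clinic G for value 22×1/11 = 2.
Total value = 120.

120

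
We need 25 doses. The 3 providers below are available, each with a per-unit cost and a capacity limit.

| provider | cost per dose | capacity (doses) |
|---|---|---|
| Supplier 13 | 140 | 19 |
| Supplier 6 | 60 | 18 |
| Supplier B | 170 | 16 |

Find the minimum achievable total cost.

Cheapest first:
Supplier 6 at 60: take all 18 doses → 7 still needed.
Take 7 from Supplier 13 at 140 to finish.
Supplier B: unused.
Cost = 18×60 + 7×140 = 2060.

2060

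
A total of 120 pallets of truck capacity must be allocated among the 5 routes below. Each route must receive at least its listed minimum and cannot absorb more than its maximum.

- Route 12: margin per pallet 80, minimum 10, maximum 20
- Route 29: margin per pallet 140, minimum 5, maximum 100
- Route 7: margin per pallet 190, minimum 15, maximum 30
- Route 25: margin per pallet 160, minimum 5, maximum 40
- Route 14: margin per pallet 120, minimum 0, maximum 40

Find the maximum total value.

18500

Meeting every minimum uses 10+5+15+5+0 = 35 pallets, leaving 85.
Highest margin per pallet first: Route 7 190 > Route 25 160 > Route 29 140 > Route 14 120 > Route 12 80.
Route 7 takes 15 more to reach its cap of 30 ; 70 left.
Route 25: +35 to 40 (cap) ; 35 left.
Route 29: +35 (room for 95) → 40. Pool exhausted.
Total = 80×10 + 140×40 + 190×30 + 160×40 = 18500.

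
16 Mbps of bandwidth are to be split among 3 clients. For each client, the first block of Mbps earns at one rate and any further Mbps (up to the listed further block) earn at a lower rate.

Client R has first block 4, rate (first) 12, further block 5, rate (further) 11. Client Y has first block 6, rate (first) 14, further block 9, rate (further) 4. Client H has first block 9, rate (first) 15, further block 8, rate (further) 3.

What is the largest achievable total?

Order all 6 blocks by rate: Client H/tier1 15 > Client Y/tier1 14 > Client R/tier1 12 > Client R/tier2 11 > Client Y/tier2 4 > Client H/tier2 3.
Fill Client H tier1 block (9 at 15) — 7 left.
Fill Client Y tier1 block (6 at 14) — 1 left.
Client R/tier1: +1 of 4 at 12; pool empty.
Total = 15×9 + 14×6 + 12×1 = 231.

231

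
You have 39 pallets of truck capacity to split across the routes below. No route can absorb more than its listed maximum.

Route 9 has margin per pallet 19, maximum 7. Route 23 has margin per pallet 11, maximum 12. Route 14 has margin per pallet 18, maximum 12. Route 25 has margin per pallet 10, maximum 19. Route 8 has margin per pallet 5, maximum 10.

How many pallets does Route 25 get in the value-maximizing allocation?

Highest margin per pallet first: Route 9 19 > Route 14 18 > Route 23 11 > Route 25 10 > Route 8 5.
Give Route 9 7 to hit its cap of 7 ; 32 left.
Route 14: +12 to 12 (cap) ; 20 left.
Route 23: +12 to 12 (cap) ; 8 left.
Only 8 left; Route 25 takes them to reach 8.

8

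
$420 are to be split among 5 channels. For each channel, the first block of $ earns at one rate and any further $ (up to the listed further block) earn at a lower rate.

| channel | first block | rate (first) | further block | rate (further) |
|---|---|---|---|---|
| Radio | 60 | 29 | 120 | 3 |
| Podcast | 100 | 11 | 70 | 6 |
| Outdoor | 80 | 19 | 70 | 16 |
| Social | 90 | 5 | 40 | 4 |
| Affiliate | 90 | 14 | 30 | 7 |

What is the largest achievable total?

6880

Treat each block as its own option and order by rate: Radio/T1 29 > Outdoor/T1 19 > Outdoor/T2 16 > Affiliate/T1 14 > Podcast/T1 11 > Affiliate/T2 7 > Podcast/T2 6 > Social/T1 5 > Social/T2 4 > Radio/T2 3.
Radio T1 at 29: fill all 60 → 360 left.
Outdoor T1 at 19: fill all 80 → 280 left.
Fill Outdoor T2 block (70 at 16) → 210 left.
Affiliate T1 at 14: fill all 90 → 120 left.
Fill Podcast T1 block (100 at 11) → 20 left.
Affiliate T2 at 7: only 20 left, fill 20.
Total = 29×60 + 19×80 + 16×70 + 14×90 + 11×100 + 7×20 = 6880.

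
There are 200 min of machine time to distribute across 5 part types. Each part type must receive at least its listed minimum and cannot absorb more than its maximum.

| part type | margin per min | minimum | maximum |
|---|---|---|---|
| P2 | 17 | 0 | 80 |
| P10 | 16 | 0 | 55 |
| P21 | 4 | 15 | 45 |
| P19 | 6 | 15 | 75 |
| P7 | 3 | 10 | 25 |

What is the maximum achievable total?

Meeting every minimum uses 0+0+15+15+10 = 40 min, leaving 160.
Highest margin per min first: P2 17 > P10 16 > P19 6 > P21 4 > P7 3.
Give P2 80 more to hit its cap of 80 → 80 left.
P10 takes 55 more to reach its cap of 55 → 25 left.
P19: +25 (room for 60) → 40. Pool exhausted.
Total = 17×80 + 16×55 + 4×15 + 6×40 + 3×10 = 2570.

2570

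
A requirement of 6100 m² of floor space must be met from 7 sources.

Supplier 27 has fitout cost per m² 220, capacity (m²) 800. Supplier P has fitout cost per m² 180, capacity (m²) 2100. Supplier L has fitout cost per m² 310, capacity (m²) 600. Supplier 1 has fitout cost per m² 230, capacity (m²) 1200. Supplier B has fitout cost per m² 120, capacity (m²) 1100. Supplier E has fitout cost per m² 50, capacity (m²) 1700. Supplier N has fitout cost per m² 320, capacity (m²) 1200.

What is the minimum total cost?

863000

Fill from the cheapest source first.
Supplier E at 50: take all 1700 m² ; 4400 still needed.
Supplier B (120): use full 1100 ; 3300 m² to go.
Supplier P at 180: take all 2100 m² ; 1200 still needed.
Supplier 27 at 220: take all 800 m² ; 400 still needed.
Supplier 1 at 230: take 400 of its 1200 ; requirement met.
Supplier L, Supplier N: unused.
Cost = 1700×50 + 1100×120 + 2100×180 + 800×220 + 400×230 = 863000.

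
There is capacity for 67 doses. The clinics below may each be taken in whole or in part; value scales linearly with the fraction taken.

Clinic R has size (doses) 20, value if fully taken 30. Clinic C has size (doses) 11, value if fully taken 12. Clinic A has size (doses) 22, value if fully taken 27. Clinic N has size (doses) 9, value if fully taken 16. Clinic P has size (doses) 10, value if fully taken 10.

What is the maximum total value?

Sort by value density: Clinic N 16/9≈1.78, Clinic R 30/20≈1.5, Clinic A 27/22≈1.23, Clinic C 12/11≈1.09, Clinic P 10/10≈1.
Clinic N: take in full, 9 doses for value 16 — 58 left.
Clinic R: take in full, 20 doses for value 30 — 38 left.
Clinic A: take in full, 22 doses for value 27 — 16 left.
Take all of Clinic C (11 doses, value 12) — 5 doses left.
Fill the last 5 doses with part of Clinic P: 5/10 of it earns 5.
Total value = 90.

90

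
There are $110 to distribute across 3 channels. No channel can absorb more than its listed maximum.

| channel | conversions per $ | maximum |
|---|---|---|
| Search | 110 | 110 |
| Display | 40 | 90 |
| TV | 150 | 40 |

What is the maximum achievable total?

Highest conversions per $ first: TV 150 > Search 110 > Display 40.
TV takes 40 to reach its cap of 40 — 70 left.
Search has room for 110 but only 70 remain, so it gets 70.
Total = 110×70 + 150×40 = 13700.

13700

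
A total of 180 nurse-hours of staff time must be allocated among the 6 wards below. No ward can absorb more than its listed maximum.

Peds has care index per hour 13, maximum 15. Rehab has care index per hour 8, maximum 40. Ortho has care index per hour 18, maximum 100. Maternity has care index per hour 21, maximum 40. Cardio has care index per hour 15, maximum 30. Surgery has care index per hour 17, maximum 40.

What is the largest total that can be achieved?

Highest care index per hour first: Maternity 21 > Ortho 18 > Surgery 17 > Cardio 15 > Peds 13 > Rehab 8.
Maternity takes 40 to reach its cap of 40 ; 140 left.
Ortho: +100 to 100 (cap) ; 40 left.
Surgery takes 40 to reach its cap of 40 ; 0 left.
Total = 18×100 + 21×40 + 17×40 = 3320.

3320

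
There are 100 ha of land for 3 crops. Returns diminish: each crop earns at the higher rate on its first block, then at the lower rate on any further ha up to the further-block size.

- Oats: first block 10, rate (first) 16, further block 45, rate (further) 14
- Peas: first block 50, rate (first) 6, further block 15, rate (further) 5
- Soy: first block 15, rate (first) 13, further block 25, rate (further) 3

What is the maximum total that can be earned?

Order all 6 blocks by rate: Oats/T1 16 > Oats/T2 14 > Soy/T1 13 > Peas/T1 6 > Peas/T2 5 > Soy/T2 3.
Oats/T1 (16): +10 → 90 left.
Oats/T2 (14): +45 → 45 left.
Fill Soy T1 block (15 at 13) → 30 left.
Peas T1 at 6: only 30 left, fill 30.
Total = 16×10 + 14×45 + 13×15 + 6×30 = 1165.

1165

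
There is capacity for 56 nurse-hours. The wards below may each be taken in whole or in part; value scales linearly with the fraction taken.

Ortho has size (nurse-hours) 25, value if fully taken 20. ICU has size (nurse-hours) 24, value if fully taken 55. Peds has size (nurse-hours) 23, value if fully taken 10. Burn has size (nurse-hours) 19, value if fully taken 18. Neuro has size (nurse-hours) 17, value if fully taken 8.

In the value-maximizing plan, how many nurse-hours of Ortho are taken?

13

Rank by value-to-size ratio: ICU 55/24≈2.29, Burn 18/19≈0.947, Ortho 20/25≈0.8, Neuro 8/17≈0.471, Peds 10/23≈0.435.
ICU: take in full, 24 nurse-hours for value 55 ; 32 left.
All 19 nurse-hours of Burn fit (value 18) ; 13 remain.
Only 13 nurse-hours remain; take 13/25 of Ortho for value 20×13/25 = 10.4.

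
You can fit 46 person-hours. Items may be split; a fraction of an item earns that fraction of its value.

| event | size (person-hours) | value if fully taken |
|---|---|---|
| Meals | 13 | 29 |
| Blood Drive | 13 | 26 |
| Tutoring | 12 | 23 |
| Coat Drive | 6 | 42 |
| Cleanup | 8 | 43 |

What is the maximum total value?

Best value per unit of size first: Coat Drive 42/6≈7, Cleanup 43/8≈5.38, Meals 29/13≈2.23, Blood Drive 26/13≈2, Tutoring 23/12≈1.92.
Coat Drive: take in full, 6 person-hours for value 42 ; 40 left.
Take all of Cleanup (8 person-hours, value 43) ; 32 person-hours left.
Meals: take in full, 13 person-hours for value 29 ; 19 left.
Blood Drive: take in full, 13 person-hours for value 26 ; 6 left.
Only 6 person-hours remain; take 6/12 of Tutoring for value 23×6/12 = 11.5.
Total value = 151.5.

151.5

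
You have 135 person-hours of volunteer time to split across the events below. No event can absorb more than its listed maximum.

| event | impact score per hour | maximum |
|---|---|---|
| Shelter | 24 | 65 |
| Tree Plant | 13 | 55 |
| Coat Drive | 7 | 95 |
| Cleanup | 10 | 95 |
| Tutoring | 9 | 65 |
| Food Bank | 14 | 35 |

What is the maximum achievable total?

2505

Order the events by impact score per hour: Shelter 24 > Food Bank 14 > Tree Plant 13 > Cleanup 10 > Tutoring 9 > Coat Drive 7.
Shelter takes 65 to reach its cap of 65 → 70 left.
Food Bank: +35 to 35 (cap) → 35 left.
Tree Plant has room for 55 but only 35 remain, so it gets 35.
Total = 24×65 + 13×35 + 14×35 = 2505.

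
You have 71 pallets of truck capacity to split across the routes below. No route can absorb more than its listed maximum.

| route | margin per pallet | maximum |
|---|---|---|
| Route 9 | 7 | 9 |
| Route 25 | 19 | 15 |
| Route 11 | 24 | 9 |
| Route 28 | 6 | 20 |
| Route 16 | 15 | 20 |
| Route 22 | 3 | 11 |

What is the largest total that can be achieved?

972

Highest margin per pallet first: Route 11 24 > Route 25 19 > Route 16 15 > Route 9 7 > Route 28 6 > Route 22 3.
Route 11 takes 9 to reach its cap of 9 — 62 left.
Route 25: +15 to 15 (cap) — 47 left.
Route 16 takes 20 to reach its cap of 20 — 27 left.
Route 9: +9 to 9 (cap) — 18 left.
Route 28 has room for 20 but only 18 remain, so it gets 18.
Total = 7×9 + 19×15 + 24×9 + 6×18 + 15×20 = 972.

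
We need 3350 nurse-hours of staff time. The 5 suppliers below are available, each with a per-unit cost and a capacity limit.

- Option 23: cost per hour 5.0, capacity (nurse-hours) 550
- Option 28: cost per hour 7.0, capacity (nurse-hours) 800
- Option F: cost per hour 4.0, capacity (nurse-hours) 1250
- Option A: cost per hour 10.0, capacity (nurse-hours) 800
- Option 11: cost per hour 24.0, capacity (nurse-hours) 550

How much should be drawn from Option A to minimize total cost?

750

Use suppliers in increasing cost order.
Take 1250 from Option F at 4.0 ; need 2100 more.
Option 23 at 5.0: take all 550 nurse-hours ; 1550 still needed.
Option 28 (7.0): use full 800 ; 750 nurse-hours to go.
Option A (10.0): take the remaining 750 ; done.
Option 11: unused.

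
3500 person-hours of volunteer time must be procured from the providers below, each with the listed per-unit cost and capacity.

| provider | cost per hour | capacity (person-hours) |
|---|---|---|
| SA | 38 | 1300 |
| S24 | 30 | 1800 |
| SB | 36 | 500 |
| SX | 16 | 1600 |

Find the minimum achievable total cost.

Use providers in increasing cost order.
SX (16): use full 1600 ; 1900 person-hours to go.
S24 at 30: take all 1800 person-hours ; 100 still needed.
SB (36): take the remaining 100 ; done.
SA: unused.
Cost = 1600×16 + 1800×30 + 100×36 = 83200.

83200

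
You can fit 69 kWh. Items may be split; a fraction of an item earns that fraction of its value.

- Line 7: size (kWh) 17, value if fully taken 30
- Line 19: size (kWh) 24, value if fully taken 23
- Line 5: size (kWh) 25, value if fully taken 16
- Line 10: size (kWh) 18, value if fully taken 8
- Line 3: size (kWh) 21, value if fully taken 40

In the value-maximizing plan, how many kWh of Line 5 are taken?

Sort by value density: Line 3 40/21≈1.9, Line 7 30/17≈1.76, Line 19 23/24≈0.958, Line 5 16/25≈0.64, Line 10 8/18≈0.444.
Line 3: take in full, 21 kWh for value 40 ; 48 left.
All 17 kWh of Line 7 fit (value 30) ; 31 remain.
All 24 kWh of Line 19 fit (value 23) ; 7 remain.
Only 7 kWh remain; take 7/25 of Line 5 for value 16×7/25 = 4.48.

7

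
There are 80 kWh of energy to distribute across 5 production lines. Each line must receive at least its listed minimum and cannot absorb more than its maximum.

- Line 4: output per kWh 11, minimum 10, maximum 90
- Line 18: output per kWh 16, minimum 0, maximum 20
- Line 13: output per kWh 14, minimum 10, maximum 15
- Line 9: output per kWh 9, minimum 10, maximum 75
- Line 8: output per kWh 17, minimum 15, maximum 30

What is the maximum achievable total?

Meeting every minimum uses 10+0+10+10+15 = 45 kWh, leaving 35.
Rank by output per kWh: Line 8 17 > Line 18 16 > Line 13 14 > Line 4 11 > Line 9 9.
Give Line 8 15 more to hit its cap of 30 ; 20 left.
Line 18: +20 to 20 (cap) ; 0 left.
Total = 11×10 + 16×20 + 14×10 + 9×10 + 17×30 = 1170.

1170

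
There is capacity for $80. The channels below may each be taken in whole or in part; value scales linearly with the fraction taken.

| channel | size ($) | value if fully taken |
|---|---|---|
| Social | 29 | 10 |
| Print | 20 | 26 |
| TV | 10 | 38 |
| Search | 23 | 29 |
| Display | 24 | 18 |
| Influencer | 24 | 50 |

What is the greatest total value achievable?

Rank by value-to-size ratio: TV 38/10≈3.8, Influencer 50/24≈2.08, Print 26/20≈1.3, Search 29/23≈1.26, Display 18/24≈0.75, Social 10/29≈0.345.
TV: take in full, 10 $ for value 38 → 70 left.
Take all of Influencer (24 $, value 50) → 46 $ left.
Print: take in full, 20 $ for value 26 → 26 left.
Take all of Search (23 $, value 29) → 3 $ left.
3 $ left: a 3/24 share of Display gives 18×3/24 = 2.25.
Total value = 145.25.

145.25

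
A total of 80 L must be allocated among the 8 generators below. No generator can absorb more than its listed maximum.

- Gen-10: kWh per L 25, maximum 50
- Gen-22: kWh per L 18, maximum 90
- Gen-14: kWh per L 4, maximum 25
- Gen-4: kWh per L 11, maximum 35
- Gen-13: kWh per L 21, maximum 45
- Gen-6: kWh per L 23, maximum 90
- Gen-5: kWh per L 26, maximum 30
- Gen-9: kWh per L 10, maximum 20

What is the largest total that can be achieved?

Rank by kWh per L: Gen-5 26 > Gen-10 25 > Gen-6 23 > Gen-13 21 > Gen-22 18 > Gen-4 11 > Gen-9 10 > Gen-14 4.
Gen-5 takes 30 to reach its cap of 30 — 50 left.
Give Gen-10 50 to hit its cap of 50 — 0 left.
Total = 25×50 + 26×30 = 2030.

2030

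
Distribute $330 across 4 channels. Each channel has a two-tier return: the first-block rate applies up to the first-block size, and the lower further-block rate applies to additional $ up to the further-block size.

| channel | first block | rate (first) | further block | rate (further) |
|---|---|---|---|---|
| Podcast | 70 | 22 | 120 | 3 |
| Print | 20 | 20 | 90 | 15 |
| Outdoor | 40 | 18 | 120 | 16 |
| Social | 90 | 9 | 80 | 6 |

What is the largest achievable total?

Rank every tier by rate: Podcast/T1 22 > Print/T1 20 > Outdoor/T1 18 > Outdoor/T2 16 > Print/T2 15 > Social/T1 9 > Social/T2 6 > Podcast/T2 3.
Fill Podcast T1 block (70 at 22) ; 260 left.
Fill Print T1 block (20 at 20) ; 240 left.
Outdoor T1 at 18: fill all 40 ; 200 left.
Outdoor/T2 (16): +120 ; 80 left.
Print/T2: +80 of 90 at 15; pool empty.
Total = 22×70 + 20×20 + 18×40 + 16×120 + 15×80 = 5780.

5780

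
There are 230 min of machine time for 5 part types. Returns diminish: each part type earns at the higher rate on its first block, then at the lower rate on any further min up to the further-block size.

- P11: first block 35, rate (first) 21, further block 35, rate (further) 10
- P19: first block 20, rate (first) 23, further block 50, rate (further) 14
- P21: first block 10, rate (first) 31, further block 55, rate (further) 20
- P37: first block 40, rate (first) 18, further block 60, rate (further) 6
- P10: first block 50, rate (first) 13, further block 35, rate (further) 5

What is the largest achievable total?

4285

Treat each block as its own option and order by rate: P21/T1 31 > P19/T1 23 > P11/T1 21 > P21/T2 20 > P37/T1 18 > P19/T2 14 > P10/T1 13 > P11/T2 10 > P37/T2 6 > P10/T2 5.
P21/T1 (31): +10 → 220 left.
Fill P19 T1 block (20 at 23) → 200 left.
P11/T1 (21): +35 → 165 left.
P21/T2 (20): +55 → 110 left.
Fill P37 T1 block (40 at 18) → 70 left.
P19 T2 at 14: fill all 50 → 20 left.
20 remain; put them into P10 T1 at 13.
Total = 31×10 + 23×20 + 21×35 + 20×55 + 18×40 + 14×50 + 13×20 = 4285.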